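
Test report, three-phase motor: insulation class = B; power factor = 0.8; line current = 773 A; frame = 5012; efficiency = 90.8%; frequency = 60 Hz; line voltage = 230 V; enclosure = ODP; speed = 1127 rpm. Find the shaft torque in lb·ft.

1400 lb·ft

P_in = √3·V·I·cosφ = 1.732 × 230 × 773 × 0.8 = 246346 W
P_out = η·P_in = 0.908 × 246346 = 223682 W
n = 1127 rpm
ω = 2π×1127/60 = 118 rad/s
τ = P_out/ω = 223682/118 = 1896 N·m
In lb·ft: 1896/1.356 = 1400 lb·ft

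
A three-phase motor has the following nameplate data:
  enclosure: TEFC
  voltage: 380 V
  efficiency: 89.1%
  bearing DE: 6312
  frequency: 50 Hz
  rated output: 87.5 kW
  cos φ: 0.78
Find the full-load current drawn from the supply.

P_out = 87.5 kW = 87500 W
P_in = P_out / η = 87500 / 0.891 = 98204 W
I_L = P_in / (√3·V_L·cosφ) = 98204 / (1.732 × 380 × 0.78) = 191 A

191 A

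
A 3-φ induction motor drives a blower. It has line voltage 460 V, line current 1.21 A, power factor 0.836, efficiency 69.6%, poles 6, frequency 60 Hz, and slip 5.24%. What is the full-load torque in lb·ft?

3.47 lb·ft

P_in = √3·V·I·cosφ = 1.732 × 460 × 1.21 × 0.836 = 806 W
P_out = η·P_in = 0.696 × 806 = 561 W
n_s = 120×60/6 = 1200 rpm; n = 1200×(1−0.0524) = 1137 rpm
ω = 2π×1137/60 = 119.1 rad/s
τ = P_out/ω = 561/119.1 = 4.71 N·m
In lb·ft: 4.71/1.356 = 3.47 lb·ft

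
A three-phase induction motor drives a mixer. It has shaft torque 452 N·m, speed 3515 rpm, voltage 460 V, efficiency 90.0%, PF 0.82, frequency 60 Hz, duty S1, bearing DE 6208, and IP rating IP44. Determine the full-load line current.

ω = 2π×3515/60 = 368.1 rad/s; P_out = τω = 452 × 368.1 = 166381 W
P_in = P_out / η = 166381 / 0.900 = 184868 W
I_L = P_in / (√3·V_L·cosφ) = 184868 / (1.732 × 460 × 0.82) = 283 A

283 A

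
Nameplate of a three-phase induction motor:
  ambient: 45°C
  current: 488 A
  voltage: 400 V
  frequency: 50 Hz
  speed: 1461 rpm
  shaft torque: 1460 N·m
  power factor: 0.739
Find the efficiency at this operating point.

89.4 %

ω = 2π × 1461/60 = 153 rad/s; P_out = τω = 1460 × 153 = 223380 W
P_in = √3·V_L·I_L·cosφ = 1.732 × 400 × 488 × 0.739 = 249846 W
η = P_out / P_in = 223380 / 249846 = 0.894 = 89.4%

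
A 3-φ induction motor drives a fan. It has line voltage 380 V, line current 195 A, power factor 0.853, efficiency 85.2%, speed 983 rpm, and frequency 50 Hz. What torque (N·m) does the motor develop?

P_in = √3·V·I·cosφ = 1.732 × 380 × 195 × 0.853 = 109475 W
P_out = η·P_in = 0.852 × 109475 = 93273 W
n = 983 rpm
ω = 2π×983/60 = 102.9 rad/s
τ = P_out/ω = 93273/102.9 = 906 N·m

906 N·m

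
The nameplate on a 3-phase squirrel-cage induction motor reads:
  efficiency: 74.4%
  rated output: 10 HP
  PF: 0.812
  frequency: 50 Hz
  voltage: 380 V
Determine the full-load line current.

18.8 A

P_out = 10 × 746 = 7460 W
P_in = P_out / η = 7460 / 0.744 = 10027 W
I_L = P_in / (√3·V_L·cosφ) = 10027 / (1.732 × 380 × 0.812) = 18.8 A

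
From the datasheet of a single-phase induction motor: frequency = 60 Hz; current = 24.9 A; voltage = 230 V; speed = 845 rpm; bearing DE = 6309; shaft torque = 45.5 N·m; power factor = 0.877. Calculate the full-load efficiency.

80.2 %

ω = 2π × 845/60 = 88.49 rad/s; P_out = τω = 45.5 × 88.49 = 4026 W
P_in = V·I·cosφ = 230 × 24.9 × 0.877 = 5023 W
η = P_out / P_in = 4026 / 5023 = 0.802 = 80.2%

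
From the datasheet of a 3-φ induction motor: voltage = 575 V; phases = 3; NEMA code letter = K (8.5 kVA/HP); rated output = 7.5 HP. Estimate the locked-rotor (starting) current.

S_LR = 8.5 × 7.5 = 63.75 kVA
I_LR = S_LR/(√3·V_L) = 63750/(1.732×575) = 64 A

64 A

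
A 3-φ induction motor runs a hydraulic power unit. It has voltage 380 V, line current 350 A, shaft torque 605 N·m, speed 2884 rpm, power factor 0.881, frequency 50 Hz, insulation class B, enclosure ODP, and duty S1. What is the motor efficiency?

90.0 %

ω = 2π × 2884/60 = 302 rad/s; P_out = τω = 605 × 302 = 182710 W
P_in = √3·V_L·I_L·cosφ = 1.732 × 380 × 350 × 0.881 = 202944 W
η = P_out / P_in = 182710 / 202944 = 0.900 = 90.0%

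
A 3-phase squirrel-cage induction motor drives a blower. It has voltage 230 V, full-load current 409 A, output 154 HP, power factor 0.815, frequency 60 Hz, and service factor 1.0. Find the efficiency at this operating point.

86.5 %

P_out = 154 × 746 = 114884 W
P_in = √3·V_L·I_L·cosφ = 1.732 × 230 × 409 × 0.815 = 132787 W
η = P_out / P_in = 114884 / 132787 = 0.865 = 86.5%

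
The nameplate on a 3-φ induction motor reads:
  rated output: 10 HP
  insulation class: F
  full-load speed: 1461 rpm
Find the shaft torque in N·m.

48.8 N·m

P_out = 10 × 746 = 7460 W
ω = 2π × 1461/60 = 153 rad/s
τ = P_out/ω = 7460/153 = 48.8 N·m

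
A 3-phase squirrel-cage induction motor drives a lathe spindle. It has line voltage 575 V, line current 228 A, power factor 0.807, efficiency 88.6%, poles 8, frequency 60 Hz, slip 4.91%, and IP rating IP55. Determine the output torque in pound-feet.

1340 lb·ft

P_in = √3·V·I·cosφ = 1.732 × 575 × 228 × 0.807 = 183242 W
P_out = η·P_in = 0.886 × 183242 = 162352 W
n_s = 120×60/8 = 900 rpm; n = 900×(1−0.0491) = 856 rpm
ω = 2π×856/60 = 89.64 rad/s
τ = P_out/ω = 162352/89.64 = 1811 N·m
In lb·ft: 1811/1.356 = 1340 lb·ft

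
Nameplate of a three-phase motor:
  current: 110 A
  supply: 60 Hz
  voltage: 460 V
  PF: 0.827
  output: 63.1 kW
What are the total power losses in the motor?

9.38 kW

P_in = √3·V·I·cosφ = 1.732×460×110×0.827 = 72478 W
P_out = 63100 W
Losses = P_in − P_out = 72478 − 63100 = 9378 W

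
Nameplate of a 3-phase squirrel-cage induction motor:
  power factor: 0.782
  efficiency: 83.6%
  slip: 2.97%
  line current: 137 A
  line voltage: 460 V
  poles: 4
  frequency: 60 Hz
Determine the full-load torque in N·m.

390 N·m

P_in = √3·V·I·cosφ = 1.732 × 460 × 137 × 0.782 = 85356 W
P_out = η·P_in = 0.836 × 85356 = 71358 W
n_s = 120×60/4 = 1800 rpm; n = 1800×(1−0.0297) = 1747 rpm
ω = 2π×1747/60 = 182.9 rad/s
τ = P_out/ω = 71358/182.9 = 390 N·m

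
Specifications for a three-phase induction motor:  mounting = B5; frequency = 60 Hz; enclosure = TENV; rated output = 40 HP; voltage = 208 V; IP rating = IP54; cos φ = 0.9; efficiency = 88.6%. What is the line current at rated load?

P_out = 40 × 746 = 29840 W
P_in = P_out / η = 29840 / 0.886 = 33679 W
I_L = P_in / (√3·V_L·cosφ) = 33679 / (1.732 × 208 × 0.9) = 104 A

104 A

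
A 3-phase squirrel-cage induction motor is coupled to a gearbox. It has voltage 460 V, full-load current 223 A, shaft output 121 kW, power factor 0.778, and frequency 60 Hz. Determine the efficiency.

87.5 %

P_out = 121 kW = 121000 W
P_in = √3·V_L·I_L·cosφ = 1.732 × 460 × 223 × 0.778 = 138226 W
η = P_out / P_in = 121000 / 138226 = 0.875 = 87.5%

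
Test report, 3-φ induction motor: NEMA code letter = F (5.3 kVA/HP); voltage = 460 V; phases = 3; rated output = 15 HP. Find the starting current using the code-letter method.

S_LR = 5.3 × 15 = 79.5 kVA
I_LR = S_LR/(√3·V_L) = 79500/(1.732×460) = 99.8 A

99.8 A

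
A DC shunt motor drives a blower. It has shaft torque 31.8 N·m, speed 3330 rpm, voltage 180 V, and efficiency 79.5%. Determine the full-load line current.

ω = 2π×3330/60 = 348.7 rad/s; P_out = τω = 31.8 × 348.7 = 11089 W
P_in = P_out / η = 11089 / 0.795 = 13948 W
I = P_in / V = 13948 / 180 = 77.5 A

77.5 A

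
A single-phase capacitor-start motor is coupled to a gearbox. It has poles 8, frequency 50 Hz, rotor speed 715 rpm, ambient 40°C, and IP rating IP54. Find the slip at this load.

4.7 %

n_s = 120f/p = 120×50/8 = 750 rpm
s = (n_s − n)/n_s = (750 − 715)/750 = 0.0467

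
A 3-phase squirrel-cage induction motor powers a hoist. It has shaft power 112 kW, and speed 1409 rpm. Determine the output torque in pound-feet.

560 lb·ft

ω = 2π × 1409/60 = 147.6 rad/s
τ = P/ω = 112000/147.6 = 758.8 N·m
In lb·ft: 758.8/1.356 = 560 lb·ft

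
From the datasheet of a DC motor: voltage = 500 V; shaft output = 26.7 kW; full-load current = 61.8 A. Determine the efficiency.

86.4 %

P_out = 26.7 kW = 26700 W
P_in = V·I = 500 × 61.8 = 30900 W
η = P_out / P_in = 26700 / 30900 = 0.864 = 86.4%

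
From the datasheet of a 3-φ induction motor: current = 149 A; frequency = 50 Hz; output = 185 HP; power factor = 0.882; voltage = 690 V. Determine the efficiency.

87.9 %

P_out = 185 × 746 = 138010 W
P_in = √3·V_L·I_L·cosφ = 1.732 × 690 × 149 × 0.882 = 157055 W
η = P_out / P_in = 138010 / 157055 = 0.879 = 87.9%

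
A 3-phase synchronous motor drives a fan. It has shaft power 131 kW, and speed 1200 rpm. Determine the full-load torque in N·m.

1040 N·m

ω = 2π × 1200/60 = 125.7 rad/s
τ = P/ω = 131000/125.7 = 1040 N·m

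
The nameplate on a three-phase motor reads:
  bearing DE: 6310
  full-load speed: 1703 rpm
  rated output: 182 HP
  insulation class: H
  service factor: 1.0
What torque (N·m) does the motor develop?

P_out = 182 × 746 = 135772 W
ω = 2π × 1703/60 = 178.3 rad/s
τ = P_out/ω = 135772/178.3 = 761 N·m

761 N·m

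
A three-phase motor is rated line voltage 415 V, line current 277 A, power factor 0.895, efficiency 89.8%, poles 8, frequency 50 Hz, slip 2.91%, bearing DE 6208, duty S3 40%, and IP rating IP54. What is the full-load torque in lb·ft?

P_in = √3·V·I·cosφ = 1.732 × 415 × 277 × 0.895 = 178196 W
P_out = η·P_in = 0.898 × 178196 = 160020 W
n_s = 120×50/8 = 750 rpm; n = 750×(1−0.0291) = 728 rpm
ω = 2π×728/60 = 76.24 rad/s
τ = P_out/ω = 160020/76.24 = 2099 N·m
In lb·ft: 2099/1.356 = 1550 lb·ft

1550 lb·ft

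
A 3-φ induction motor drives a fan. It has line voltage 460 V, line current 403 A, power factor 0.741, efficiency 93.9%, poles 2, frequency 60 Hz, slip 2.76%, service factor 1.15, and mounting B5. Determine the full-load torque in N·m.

609 N·m

P_in = √3·V·I·cosφ = 1.732 × 460 × 403 × 0.741 = 237919 W
P_out = η·P_in = 0.939 × 237919 = 223406 W
n_s = 120×60/2 = 3600 rpm; n = 3600×(1−0.0276) = 3501 rpm
ω = 2π×3501/60 = 366.6 rad/s
τ = P_out/ω = 223406/366.6 = 609 N·m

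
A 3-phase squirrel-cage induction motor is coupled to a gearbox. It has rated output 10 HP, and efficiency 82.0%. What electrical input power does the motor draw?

P_out = 10 × 746 = 7460 W
P_in = P_out/η = 7460/0.82 = 9098 W = 9.1 kW

9.1 kW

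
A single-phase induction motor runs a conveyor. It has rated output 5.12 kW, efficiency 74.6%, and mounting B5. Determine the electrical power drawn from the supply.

P_out = 5120 W
P_in = P_out/η = 5120/0.746 = 6863 W = 6.86 kW

6.86 kW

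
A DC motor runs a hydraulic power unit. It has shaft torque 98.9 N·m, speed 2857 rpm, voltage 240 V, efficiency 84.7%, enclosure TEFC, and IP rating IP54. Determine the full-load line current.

146 A

ω = 2π×2857/60 = 299.2 rad/s; P_out = τω = 98.9 × 299.2 = 29591 W
P_in = P_out / η = 29591 / 0.847 = 34936 W
I = P_in / V = 34936 / 240 = 146 A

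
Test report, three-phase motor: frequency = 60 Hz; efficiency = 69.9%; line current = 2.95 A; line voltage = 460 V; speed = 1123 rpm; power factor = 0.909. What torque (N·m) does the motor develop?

P_in = √3·V·I·cosφ = 1.732 × 460 × 2.95 × 0.909 = 2136 W
P_out = η·P_in = 0.699 × 2136 = 1493 W
n = 1123 rpm
ω = 2π×1123/60 = 117.6 rad/s
τ = P_out/ω = 1493/117.6 = 12.7 N·m

12.7 N·m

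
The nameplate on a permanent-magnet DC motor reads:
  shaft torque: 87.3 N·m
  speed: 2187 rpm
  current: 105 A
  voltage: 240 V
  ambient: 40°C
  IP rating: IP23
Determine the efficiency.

79.3 %

ω = 2π × 2187/60 = 229 rad/s; P_out = τω = 87.3 × 229 = 19992 W
P_in = V·I = 240 × 105 = 25200 W
η = P_out / P_in = 19992 / 25200 = 0.793 = 79.3%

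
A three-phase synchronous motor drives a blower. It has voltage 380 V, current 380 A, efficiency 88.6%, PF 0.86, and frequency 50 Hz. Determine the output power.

P_in = √3·V·I·cosφ = 1.732 × 380 × 380 × 0.86 = 215087 W
P_out = η·P_in = 0.886 × 215087 = 190567 W

191 kW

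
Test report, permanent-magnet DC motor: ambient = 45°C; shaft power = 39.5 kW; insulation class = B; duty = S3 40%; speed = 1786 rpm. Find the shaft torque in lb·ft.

156 lb·ft

ω = 2π × 1786/60 = 187 rad/s
τ = P/ω = 39500/187 = 211.2 N·m
In lb·ft: 211.2/1.356 = 156 lb·ft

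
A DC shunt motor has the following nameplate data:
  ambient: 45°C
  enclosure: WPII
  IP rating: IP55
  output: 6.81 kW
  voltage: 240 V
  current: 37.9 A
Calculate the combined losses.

2.29 kW

P_in = V·I = 240×37.9 = 9096 W
P_out = 6810 W
Losses = P_in − P_out = 9096 − 6810 = 2286 W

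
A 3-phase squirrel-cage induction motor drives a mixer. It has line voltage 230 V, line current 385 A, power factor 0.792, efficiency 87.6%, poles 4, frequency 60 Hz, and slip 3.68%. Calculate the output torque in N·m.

586 N·m

P_in = √3·V·I·cosφ = 1.732 × 230 × 385 × 0.792 = 121468 W
P_out = η·P_in = 0.876 × 121468 = 106406 W
n_s = 120×60/4 = 1800 rpm; n = 1800×(1−0.0368) = 1734 rpm
ω = 2π×1734/60 = 181.6 rad/s
τ = P_out/ω = 106406/181.6 = 586 N·m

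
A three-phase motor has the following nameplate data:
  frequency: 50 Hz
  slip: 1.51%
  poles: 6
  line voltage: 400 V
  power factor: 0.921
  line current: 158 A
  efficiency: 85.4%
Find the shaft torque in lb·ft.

616 lb·ft

P_in = √3·V·I·cosφ = 1.732 × 400 × 158 × 0.921 = 100815 W
P_out = η·P_in = 0.854 × 100815 = 86096 W
n_s = 120×50/6 = 1000 rpm; n = 1000×(1−0.0151) = 985 rpm
ω = 2π×985/60 = 103.1 rad/s
τ = P_out/ω = 86096/103.1 = 835.1 N·m
In lb·ft: 835.1/1.356 = 616 lb·ft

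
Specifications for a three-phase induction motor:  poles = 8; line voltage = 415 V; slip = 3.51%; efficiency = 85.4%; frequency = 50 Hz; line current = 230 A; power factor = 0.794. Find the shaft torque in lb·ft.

1090 lb·ft

P_in = √3·V·I·cosφ = 1.732 × 415 × 230 × 0.794 = 131264 W
P_out = η·P_in = 0.854 × 131264 = 112099 W
n_s = 120×50/8 = 750 rpm; n = 750×(1−0.0351) = 724 rpm
ω = 2π×724/60 = 75.82 rad/s
τ = P_out/ω = 112099/75.82 = 1478 N·m
In lb·ft: 1478/1.356 = 1090 lb·ft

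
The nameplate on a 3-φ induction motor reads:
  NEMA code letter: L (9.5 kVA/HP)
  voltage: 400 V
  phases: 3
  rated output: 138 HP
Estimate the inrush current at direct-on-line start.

1890 A

S_LR = 9.5 × 138 = 1311 kVA
I_LR = S_LR/(√3·V_L) = 1311000/(1.732×400) = 1890 A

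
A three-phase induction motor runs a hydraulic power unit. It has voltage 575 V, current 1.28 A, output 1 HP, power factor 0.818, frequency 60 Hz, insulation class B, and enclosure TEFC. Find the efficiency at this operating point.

P_out = 1 × 746 = 746 W
P_in = √3·V_L·I_L·cosφ = 1.732 × 575 × 1.28 × 0.818 = 1043 W
η = P_out / P_in = 746 / 1043 = 0.715 = 71.5%

71.5 %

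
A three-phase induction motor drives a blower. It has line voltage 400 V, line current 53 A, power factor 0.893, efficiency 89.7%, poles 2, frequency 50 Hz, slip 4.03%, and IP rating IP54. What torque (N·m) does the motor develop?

P_in = √3·V·I·cosφ = 1.732 × 400 × 53 × 0.893 = 32790 W
P_out = η·P_in = 0.897 × 32790 = 29413 W
n_s = 120×50/2 = 3000 rpm; n = 3000×(1−0.0403) = 2879 rpm
ω = 2π×2879/60 = 301.5 rad/s
τ = P_out/ω = 29413/301.5 = 97.6 N·m

97.6 N·m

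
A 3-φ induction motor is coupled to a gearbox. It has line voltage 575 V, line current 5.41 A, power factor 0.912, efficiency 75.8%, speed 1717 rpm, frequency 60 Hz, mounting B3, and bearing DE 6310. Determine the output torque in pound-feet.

P_in = √3·V·I·cosφ = 1.732 × 575 × 5.41 × 0.912 = 4914 W
P_out = η·P_in = 0.758 × 4914 = 3725 W
n = 1717 rpm
ω = 2π×1717/60 = 179.8 rad/s
τ = P_out/ω = 3725/179.8 = 20.72 N·m
In lb·ft: 20.72/1.356 = 15.3 lb·ft

15.3 lb·ft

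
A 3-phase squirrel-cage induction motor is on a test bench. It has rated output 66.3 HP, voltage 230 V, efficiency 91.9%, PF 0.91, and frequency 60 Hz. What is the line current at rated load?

P_out = 66.3 × 746 = 49460 W
P_in = P_out / η = 49460 / 0.919 = 53819 W
I_L = P_in / (√3·V_L·cosφ) = 53819 / (1.732 × 230 × 0.91) = 148 A

148 A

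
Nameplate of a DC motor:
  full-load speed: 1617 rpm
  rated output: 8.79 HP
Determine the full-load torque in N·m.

P_out = 8.79 × 746 = 6557 W
ω = 2π × 1617/60 = 169.3 rad/s
τ = P_out/ω = 6557/169.3 = 38.7 N·m

38.7 N·m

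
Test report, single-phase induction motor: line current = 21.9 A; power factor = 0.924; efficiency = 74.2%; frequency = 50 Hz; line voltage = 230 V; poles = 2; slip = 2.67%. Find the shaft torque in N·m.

P_in = V·I·cosφ = 230 × 21.9 × 0.924 = 4654 W
P_out = η·P_in = 0.742 × 4654 = 3453 W
n_s = 120×50/2 = 3000 rpm; n = 3000×(1−0.0267) = 2920 rpm
ω = 2π×2920/60 = 305.8 rad/s
τ = P_out/ω = 3453/305.8 = 11.3 N·m

11.3 N·m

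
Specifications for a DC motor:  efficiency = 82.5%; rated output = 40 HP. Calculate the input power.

P_out = 40 × 746 = 29840 W
P_in = P_out/η = 29840/0.825 = 36170 W = 36.2 kW

36.2 kW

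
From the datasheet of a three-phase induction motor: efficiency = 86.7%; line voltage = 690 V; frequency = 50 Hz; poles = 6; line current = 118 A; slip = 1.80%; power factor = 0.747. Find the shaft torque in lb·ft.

655 lb·ft

P_in = √3·V·I·cosφ = 1.732 × 690 × 118 × 0.747 = 105342 W
P_out = η·P_in = 0.867 × 105342 = 91332 W
n_s = 120×50/6 = 1000 rpm; n = 1000×(1−0.018) = 982 rpm
ω = 2π×982/60 = 102.8 rad/s
τ = P_out/ω = 91332/102.8 = 888.4 N·m
In lb·ft: 888.4/1.356 = 655 lb·ft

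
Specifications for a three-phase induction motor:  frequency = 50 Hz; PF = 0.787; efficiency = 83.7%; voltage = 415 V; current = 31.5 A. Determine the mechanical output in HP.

P_in = √3·V·I·cosφ = 1.732 × 415 × 31.5 × 0.787 = 17819 W
P_out = η·P_in = 0.837 × 17819 = 14915 W
= 14915/746 = 20 HP

20 HP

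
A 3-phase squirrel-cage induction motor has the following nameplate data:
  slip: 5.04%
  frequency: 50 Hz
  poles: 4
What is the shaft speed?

n_s = 120f/p = 120×50/4 = 1500 rpm
n = n_s(1 − s) = 1500 × (1 − 0.0504) = 1424 rpm

1424 rpm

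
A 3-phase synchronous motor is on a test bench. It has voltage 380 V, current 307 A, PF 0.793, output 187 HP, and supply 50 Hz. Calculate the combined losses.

20.7 kW

P_in = √3·V·I·cosφ = 1.732×380×307×0.793 = 160230 W
P_out = 187×746 = 139502 W
Losses = P_in − P_out = 160230 − 139502 = 20728 W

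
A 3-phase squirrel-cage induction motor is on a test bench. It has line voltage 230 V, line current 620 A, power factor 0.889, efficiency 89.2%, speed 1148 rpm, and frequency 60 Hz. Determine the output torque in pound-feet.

1200 lb·ft

P_in = √3·V·I·cosφ = 1.732 × 230 × 620 × 0.889 = 219568 W
P_out = η·P_in = 0.892 × 219568 = 195855 W
n = 1148 rpm
ω = 2π×1148/60 = 120.2 rad/s
τ = P_out/ω = 195855/120.2 = 1629 N·m
In lb·ft: 1629/1.356 = 1200 lb·ft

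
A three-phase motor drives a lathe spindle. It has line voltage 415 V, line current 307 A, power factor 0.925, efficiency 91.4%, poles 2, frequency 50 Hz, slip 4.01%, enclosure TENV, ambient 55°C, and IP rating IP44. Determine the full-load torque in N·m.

P_in = √3·V·I·cosφ = 1.732 × 415 × 307 × 0.925 = 204116 W
P_out = η·P_in = 0.914 × 204116 = 186562 W
n_s = 120×50/2 = 3000 rpm; n = 3000×(1−0.0401) = 2880 rpm
ω = 2π×2880/60 = 301.6 rad/s
τ = P_out/ω = 186562/301.6 = 619 N·m

619 N·m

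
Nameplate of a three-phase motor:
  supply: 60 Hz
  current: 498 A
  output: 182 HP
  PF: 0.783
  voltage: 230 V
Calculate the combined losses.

P_in = √3·V·I·cosφ = 1.732×230×498×0.783 = 155334 W
P_out = 182×746 = 135772 W
Losses = P_in − P_out = 155334 − 135772 = 19562 W

19600 W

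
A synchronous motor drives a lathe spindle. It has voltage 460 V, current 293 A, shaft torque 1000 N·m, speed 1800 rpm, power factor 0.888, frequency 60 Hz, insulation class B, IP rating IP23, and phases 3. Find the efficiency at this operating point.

90.9 %

ω = 2π × 1800/60 = 188.5 rad/s; P_out = τω = 1000 × 188.5 = 188500 W
P_in = √3·V_L·I_L·cosφ = 1.732 × 460 × 293 × 0.888 = 207294 W
η = P_out / P_in = 188500 / 207294 = 0.909 = 90.9%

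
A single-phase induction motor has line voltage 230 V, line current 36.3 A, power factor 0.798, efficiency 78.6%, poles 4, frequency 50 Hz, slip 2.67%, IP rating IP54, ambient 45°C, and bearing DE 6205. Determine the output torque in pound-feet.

25.3 lb·ft

P_in = V·I·cosφ = 230 × 36.3 × 0.798 = 6663 W
P_out = η·P_in = 0.786 × 6663 = 5237 W
n_s = 120×50/4 = 1500 rpm; n = 1500×(1−0.0267) = 1460 rpm
ω = 2π×1460/60 = 152.9 rad/s
τ = P_out/ω = 5237/152.9 = 34.25 N·m
In lb·ft: 34.25/1.356 = 25.3 lb·ft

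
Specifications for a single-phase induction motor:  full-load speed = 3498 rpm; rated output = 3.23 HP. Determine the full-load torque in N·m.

P_out = 3.23 × 746 = 2410 W
ω = 2π × 3498/60 = 366.3 rad/s
τ = P_out/ω = 2410/366.3 = 6.58 N·m

6.58 N·m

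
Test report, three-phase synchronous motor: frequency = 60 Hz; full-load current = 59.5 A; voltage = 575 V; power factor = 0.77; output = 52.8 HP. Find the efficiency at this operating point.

P_out = 52.8 × 746 = 39389 W
P_in = √3·V_L·I_L·cosφ = 1.732 × 575 × 59.5 × 0.77 = 45627 W
η = P_out / P_in = 39389 / 45627 = 0.863 = 86.3%

86.3 %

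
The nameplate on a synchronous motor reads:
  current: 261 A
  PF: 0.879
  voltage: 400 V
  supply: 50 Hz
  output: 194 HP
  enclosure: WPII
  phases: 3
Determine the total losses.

P_in = √3·V·I·cosφ = 1.732×400×261×0.879 = 158941 W
P_out = 194×746 = 144724 W
Losses = P_in − P_out = 158941 − 144724 = 14217 W

14.2 kW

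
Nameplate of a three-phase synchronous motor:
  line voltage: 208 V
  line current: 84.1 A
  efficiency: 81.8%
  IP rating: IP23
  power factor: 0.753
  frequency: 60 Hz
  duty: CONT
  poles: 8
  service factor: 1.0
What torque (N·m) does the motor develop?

P_in = √3·V·I·cosφ = 1.732 × 208 × 84.1 × 0.753 = 22814 W
P_out = η·P_in = 0.818 × 22814 = 18662 W
n = n_s = 120×60/8 = 900 rpm (synchronous)
ω = 2π×900/60 = 94.25 rad/s
τ = P_out/ω = 18662/94.25 = 198 N·m

198 N·m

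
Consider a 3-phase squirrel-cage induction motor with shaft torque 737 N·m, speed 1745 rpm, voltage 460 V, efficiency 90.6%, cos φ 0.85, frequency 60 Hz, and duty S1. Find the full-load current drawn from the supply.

219 A

ω = 2π×1745/60 = 182.7 rad/s; P_out = τω = 737 × 182.7 = 134650 W
P_in = P_out / η = 134650 / 0.906 = 148620 W
I_L = P_in / (√3·V_L·cosφ) = 148620 / (1.732 × 460 × 0.85) = 219 A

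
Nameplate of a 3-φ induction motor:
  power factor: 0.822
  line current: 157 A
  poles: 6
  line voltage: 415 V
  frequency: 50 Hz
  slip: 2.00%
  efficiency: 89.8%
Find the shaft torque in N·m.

812 N·m

P_in = √3·V·I·cosφ = 1.732 × 415 × 157 × 0.822 = 92761 W
P_out = η·P_in = 0.898 × 92761 = 83299 W
n_s = 120×50/6 = 1000 rpm; n = 1000×(1−0.02) = 980 rpm
ω = 2π×980/60 = 102.6 rad/s
τ = P_out/ω = 83299/102.6 = 812 N·m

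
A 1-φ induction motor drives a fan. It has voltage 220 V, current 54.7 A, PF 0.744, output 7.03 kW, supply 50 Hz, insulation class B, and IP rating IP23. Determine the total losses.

P_in = V·I·cosφ = 220×54.7×0.744 = 8953 W
P_out = 7030 W
Losses = P_in − P_out = 8953 − 7030 = 1923 W

1920 W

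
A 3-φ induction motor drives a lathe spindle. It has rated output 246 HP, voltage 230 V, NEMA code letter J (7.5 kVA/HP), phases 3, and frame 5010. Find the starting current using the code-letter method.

4630 A

S_LR = 7.5 × 246 = 1845 kVA
I_LR = S_LR/(√3·V_L) = 1845000/(1.732×230) = 4630 A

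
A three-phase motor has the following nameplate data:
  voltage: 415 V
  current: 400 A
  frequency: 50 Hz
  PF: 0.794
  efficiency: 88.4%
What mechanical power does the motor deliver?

202 kW

P_in = √3·V·I·cosφ = 1.732 × 415 × 400 × 0.794 = 228285 W
P_out = η·P_in = 0.884 × 228285 = 201804 W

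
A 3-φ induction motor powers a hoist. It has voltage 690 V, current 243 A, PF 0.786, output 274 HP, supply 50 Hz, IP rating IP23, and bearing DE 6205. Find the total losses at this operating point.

P_in = √3·V·I·cosφ = 1.732×690×243×0.786 = 228258 W
P_out = 274×746 = 204404 W
Losses = P_in − P_out = 228258 − 204404 = 23854 W

23900 W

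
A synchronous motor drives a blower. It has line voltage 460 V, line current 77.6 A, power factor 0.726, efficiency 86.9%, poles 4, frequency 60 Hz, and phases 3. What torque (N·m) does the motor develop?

P_in = √3·V·I·cosφ = 1.732 × 460 × 77.6 × 0.726 = 44885 W
P_out = η·P_in = 0.869 × 44885 = 39005 W
n = n_s = 120×60/4 = 1800 rpm (synchronous)
ω = 2π×1800/60 = 188.5 rad/s
τ = P_out/ω = 39005/188.5 = 207 N·m

207 N·m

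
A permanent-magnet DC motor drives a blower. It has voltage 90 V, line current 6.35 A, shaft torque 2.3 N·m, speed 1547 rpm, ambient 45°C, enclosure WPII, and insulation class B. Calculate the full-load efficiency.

65.2 %

ω = 2π × 1547/60 = 162 rad/s; P_out = τω = 2.3 × 162 = 373 W
P_in = V·I = 90 × 6.35 = 572 W
η = P_out / P_in = 373 / 572 = 0.652 = 65.2%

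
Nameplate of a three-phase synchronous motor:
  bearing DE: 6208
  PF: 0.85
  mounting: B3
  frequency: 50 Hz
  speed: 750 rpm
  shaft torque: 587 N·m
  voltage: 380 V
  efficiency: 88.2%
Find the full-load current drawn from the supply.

93.4 A

ω = 2π×750/60 = 78.54 rad/s; P_out = τω = 587 × 78.54 = 46103 W
P_in = P_out / η = 46103 / 0.882 = 52271 W
I_L = P_in / (√3·V_L·cosφ) = 52271 / (1.732 × 380 × 0.85) = 93.4 A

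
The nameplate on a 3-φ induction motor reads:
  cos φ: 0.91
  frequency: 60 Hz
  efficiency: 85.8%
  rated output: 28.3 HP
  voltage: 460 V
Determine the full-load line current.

P_out = 28.3 × 746 = 21112 W
P_in = P_out / η = 21112 / 0.858 = 24606 W
I_L = P_in / (√3·V_L·cosφ) = 24606 / (1.732 × 460 × 0.91) = 33.9 A

33.9 A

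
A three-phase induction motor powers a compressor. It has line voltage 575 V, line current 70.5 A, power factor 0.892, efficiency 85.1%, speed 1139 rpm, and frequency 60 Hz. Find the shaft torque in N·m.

P_in = √3·V·I·cosφ = 1.732 × 575 × 70.5 × 0.892 = 62628 W
P_out = η·P_in = 0.851 × 62628 = 53296 W
n = 1139 rpm
ω = 2π×1139/60 = 119.3 rad/s
τ = P_out/ω = 53296/119.3 = 447 N·m

447 N·m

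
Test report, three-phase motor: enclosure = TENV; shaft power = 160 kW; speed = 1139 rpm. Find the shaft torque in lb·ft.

989 lb·ft

ω = 2π × 1139/60 = 119.3 rad/s
τ = P/ω = 160000/119.3 = 1341 N·m
In lb·ft: 1341/1.356 = 989 lb·ft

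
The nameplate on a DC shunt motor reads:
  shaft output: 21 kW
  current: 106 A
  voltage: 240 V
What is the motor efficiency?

82.5 %

P_out = 21 kW = 21000 W
P_in = V·I = 240 × 106 = 25440 W
η = P_out / P_in = 21000 / 25440 = 0.825 = 82.5%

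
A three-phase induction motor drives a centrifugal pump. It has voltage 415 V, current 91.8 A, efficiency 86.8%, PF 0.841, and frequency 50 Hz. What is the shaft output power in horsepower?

64.6 HP

P_in = √3·V·I·cosφ = 1.732 × 415 × 91.8 × 0.841 = 55493 W
P_out = η·P_in = 0.868 × 55493 = 48168 W
= 48168/746 = 64.6 HP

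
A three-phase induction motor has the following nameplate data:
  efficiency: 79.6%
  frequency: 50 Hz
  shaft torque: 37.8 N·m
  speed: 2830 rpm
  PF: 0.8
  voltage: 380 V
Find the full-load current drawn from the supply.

26.7 A

ω = 2π×2830/60 = 296.4 rad/s; P_out = τω = 37.8 × 296.4 = 11204 W
P_in = P_out / η = 11204 / 0.796 = 14075 W
I_L = P_in / (√3·V_L·cosφ) = 14075 / (1.732 × 380 × 0.8) = 26.7 A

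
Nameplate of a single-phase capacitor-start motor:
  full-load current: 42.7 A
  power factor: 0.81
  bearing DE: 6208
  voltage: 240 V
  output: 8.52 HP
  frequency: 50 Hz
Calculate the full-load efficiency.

P_out = 8.52 × 746 = 6356 W
P_in = V·I·cosφ = 240 × 42.7 × 0.81 = 8301 W
η = P_out / P_in = 6356 / 8301 = 0.766 = 76.6%

76.6 %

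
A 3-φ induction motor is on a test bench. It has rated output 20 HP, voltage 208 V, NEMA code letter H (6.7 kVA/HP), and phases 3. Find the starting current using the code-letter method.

S_LR = 6.7 × 20 = 134 kVA
I_LR = S_LR/(√3·V_L) = 134000/(1.732×208) = 372 A

372 A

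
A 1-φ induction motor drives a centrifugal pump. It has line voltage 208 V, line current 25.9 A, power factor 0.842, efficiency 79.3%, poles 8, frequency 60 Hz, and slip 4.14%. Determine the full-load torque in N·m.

P_in = V·I·cosφ = 208 × 25.9 × 0.842 = 4536 W
P_out = η·P_in = 0.793 × 4536 = 3597 W
n_s = 120×60/8 = 900 rpm; n = 900×(1−0.0414) = 863 rpm
ω = 2π×863/60 = 90.37 rad/s
τ = P_out/ω = 3597/90.37 = 39.8 N·m

39.8 N·m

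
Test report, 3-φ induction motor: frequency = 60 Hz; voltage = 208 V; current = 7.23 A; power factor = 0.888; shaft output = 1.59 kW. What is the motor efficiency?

68.7 %

P_out = 1.59 kW = 1590 W
P_in = √3·V_L·I_L·cosφ = 1.732 × 208 × 7.23 × 0.888 = 2313 W
η = P_out / P_in = 1590 / 2313 = 0.687 = 68.7%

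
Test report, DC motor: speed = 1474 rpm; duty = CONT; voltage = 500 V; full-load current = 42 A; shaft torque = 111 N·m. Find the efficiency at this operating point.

ω = 2π × 1474/60 = 154.4 rad/s; P_out = τω = 111 × 154.4 = 17138 W
P_in = V·I = 500 × 42 = 21000 W
η = P_out / P_in = 17138 / 21000 = 0.816 = 81.6%

81.6 %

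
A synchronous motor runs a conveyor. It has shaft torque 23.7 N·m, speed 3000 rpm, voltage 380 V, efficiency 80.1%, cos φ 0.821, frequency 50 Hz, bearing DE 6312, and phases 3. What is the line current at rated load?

17.2 A

ω = 2π×3000/60 = 314.2 rad/s; P_out = τω = 23.7 × 314.2 = 7447 W
P_in = P_out / η = 7447 / 0.801 = 9297 W
I_L = P_in / (√3·V_L·cosφ) = 9297 / (1.732 × 380 × 0.821) = 17.2 A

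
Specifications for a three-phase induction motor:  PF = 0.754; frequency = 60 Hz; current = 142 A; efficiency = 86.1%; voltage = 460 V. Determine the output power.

P_in = √3·V·I·cosφ = 1.732 × 460 × 142 × 0.754 = 85303 W
P_out = η·P_in = 0.861 × 85303 = 73446 W

73.4 kW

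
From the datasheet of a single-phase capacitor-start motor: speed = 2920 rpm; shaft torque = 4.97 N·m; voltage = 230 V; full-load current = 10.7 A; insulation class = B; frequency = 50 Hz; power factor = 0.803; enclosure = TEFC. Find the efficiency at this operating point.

76.9 %

ω = 2π × 2920/60 = 305.8 rad/s; P_out = τω = 4.97 × 305.8 = 1520 W
P_in = V·I·cosφ = 230 × 10.7 × 0.803 = 1976 W
η = P_out / P_in = 1520 / 1976 = 0.769 = 76.9%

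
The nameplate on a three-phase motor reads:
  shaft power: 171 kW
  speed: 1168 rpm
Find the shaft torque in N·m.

1400 N·m

ω = 2π × 1168/60 = 122.3 rad/s
τ = P/ω = 171000/122.3 = 1400 N·m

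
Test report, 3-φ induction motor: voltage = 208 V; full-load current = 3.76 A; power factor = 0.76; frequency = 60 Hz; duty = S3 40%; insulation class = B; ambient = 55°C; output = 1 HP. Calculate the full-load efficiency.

P_out = 1 × 746 = 746 W
P_in = √3·V_L·I_L·cosφ = 1.732 × 208 × 3.76 × 0.76 = 1029 W
η = P_out / P_in = 746 / 1029 = 0.725 = 72.5%

72.5 %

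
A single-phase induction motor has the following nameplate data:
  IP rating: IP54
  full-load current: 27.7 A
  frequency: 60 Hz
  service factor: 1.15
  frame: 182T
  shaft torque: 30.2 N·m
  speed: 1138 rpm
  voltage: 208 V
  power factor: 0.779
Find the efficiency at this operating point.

80.2 %

ω = 2π × 1138/60 = 119.2 rad/s; P_out = τω = 30.2 × 119.2 = 3600 W
P_in = V·I·cosφ = 208 × 27.7 × 0.779 = 4488 W
η = P_out / P_in = 3600 / 4488 = 0.802 = 80.2%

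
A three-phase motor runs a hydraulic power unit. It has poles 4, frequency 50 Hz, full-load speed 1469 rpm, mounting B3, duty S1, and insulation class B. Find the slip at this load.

2.1 %

n_s = 120f/p = 120×50/4 = 1500 rpm
s = (n_s − n)/n_s = (1500 − 1469)/1500 = 0.0207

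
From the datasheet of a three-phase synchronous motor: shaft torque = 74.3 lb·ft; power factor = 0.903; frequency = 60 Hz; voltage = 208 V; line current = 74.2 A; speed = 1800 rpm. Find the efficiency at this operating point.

78.7 %

τ = 74.3 lb·ft × 1.356 = 100.8 N·m
ω = 2π × 1800/60 = 188.5 rad/s; P_out = τω = 100.8 × 188.5 = 19001 W
P_in = √3·V_L·I_L·cosφ = 1.732 × 208 × 74.2 × 0.903 = 24138 W
η = P_out / P_in = 19001 / 24138 = 0.787 = 78.7%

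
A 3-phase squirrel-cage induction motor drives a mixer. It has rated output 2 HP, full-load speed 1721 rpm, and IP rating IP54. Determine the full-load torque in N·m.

P_out = 2 × 746 = 1492 W
ω = 2π × 1721/60 = 180.2 rad/s
τ = P_out/ω = 1492/180.2 = 8.28 N·m

8.28 N·m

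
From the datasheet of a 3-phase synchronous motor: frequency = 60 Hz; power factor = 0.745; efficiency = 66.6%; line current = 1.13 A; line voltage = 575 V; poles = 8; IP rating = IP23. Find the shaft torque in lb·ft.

4.37 lb·ft

P_in = √3·V·I·cosφ = 1.732 × 575 × 1.13 × 0.745 = 838 W
P_out = η·P_in = 0.666 × 838 = 558 W
n = n_s = 120×60/8 = 900 rpm (synchronous)
ω = 2π×900/60 = 94.25 rad/s
τ = P_out/ω = 558/94.25 = 5.92 N·m
In lb·ft: 5.92/1.356 = 4.37 lb·ft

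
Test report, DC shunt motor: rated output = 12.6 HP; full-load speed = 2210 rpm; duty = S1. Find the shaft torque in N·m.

P_out = 12.6 × 746 = 9400 W
ω = 2π × 2210/60 = 231.4 rad/s
τ = P_out/ω = 9400/231.4 = 40.6 N·m

40.6 N·m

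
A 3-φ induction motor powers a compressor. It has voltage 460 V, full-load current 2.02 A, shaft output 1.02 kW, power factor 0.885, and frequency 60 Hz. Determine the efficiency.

71.6 %

P_out = 1.02 kW = 1020 W
P_in = √3·V_L·I_L·cosφ = 1.732 × 460 × 2.02 × 0.885 = 1424 W
η = P_out / P_in = 1020 / 1424 = 0.716 = 71.6%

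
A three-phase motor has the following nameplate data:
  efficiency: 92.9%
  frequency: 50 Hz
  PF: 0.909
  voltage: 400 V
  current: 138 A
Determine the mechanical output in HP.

P_in = √3·V·I·cosφ = 1.732 × 400 × 138 × 0.909 = 86906 W
P_out = η·P_in = 0.929 × 86906 = 80736 W
= 80736/746 = 108 HP

108 HP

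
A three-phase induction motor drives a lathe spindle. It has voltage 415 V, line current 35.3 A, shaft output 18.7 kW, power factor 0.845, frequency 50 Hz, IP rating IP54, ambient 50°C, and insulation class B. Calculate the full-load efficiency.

P_out = 18.7 kW = 18700 W
P_in = √3·V_L·I_L·cosφ = 1.732 × 415 × 35.3 × 0.845 = 21440 W
η = P_out / P_in = 18700 / 21440 = 0.872 = 87.2%

87.2 %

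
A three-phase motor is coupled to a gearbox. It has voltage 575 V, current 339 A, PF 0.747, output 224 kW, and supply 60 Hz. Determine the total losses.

28200 W

P_in = √3·V·I·cosφ = 1.732×575×339×0.747 = 252195 W
P_out = 224000 W
Losses = P_in − P_out = 252195 − 224000 = 28195 W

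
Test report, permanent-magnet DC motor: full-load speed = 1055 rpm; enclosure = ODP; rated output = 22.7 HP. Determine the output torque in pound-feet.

P_out = 22.7 × 746 = 16934 W
ω = 2π × 1055/60 = 110.5 rad/s
τ = P_out/ω = 16934/110.5 = 153.2 N·m
In lb·ft: 153.2/1.356 = 113 lb·ft

113 lb·ft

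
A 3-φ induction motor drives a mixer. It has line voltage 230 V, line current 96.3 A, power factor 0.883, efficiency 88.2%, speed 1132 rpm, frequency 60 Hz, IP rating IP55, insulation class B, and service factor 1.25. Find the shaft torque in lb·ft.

P_in = √3·V·I·cosφ = 1.732 × 230 × 96.3 × 0.883 = 33874 W
P_out = η·P_in = 0.882 × 33874 = 29877 W
n = 1132 rpm
ω = 2π×1132/60 = 118.5 rad/s
τ = P_out/ω = 29877/118.5 = 252.1 N·m
In lb·ft: 252.1/1.356 = 186 lb·ft

186 lb·ft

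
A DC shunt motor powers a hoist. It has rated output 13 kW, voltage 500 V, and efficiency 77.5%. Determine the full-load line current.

P_out = 13 kW = 13000 W
P_in = P_out / η = 13000 / 0.775 = 16774 W
I = P_in / V = 16774 / 500 = 33.5 A

33.5 A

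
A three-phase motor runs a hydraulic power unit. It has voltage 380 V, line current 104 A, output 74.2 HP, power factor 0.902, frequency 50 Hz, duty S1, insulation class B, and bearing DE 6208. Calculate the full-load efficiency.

P_out = 74.2 × 746 = 55353 W
P_in = √3·V_L·I_L·cosφ = 1.732 × 380 × 104 × 0.902 = 61741 W
η = P_out / P_in = 55353 / 61741 = 0.897 = 89.7%

89.7 %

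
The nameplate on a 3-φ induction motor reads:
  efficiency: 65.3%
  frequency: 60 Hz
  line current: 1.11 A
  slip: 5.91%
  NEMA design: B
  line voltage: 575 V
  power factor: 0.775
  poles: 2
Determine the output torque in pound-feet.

1.16 lb·ft

P_in = √3·V·I·cosφ = 1.732 × 575 × 1.11 × 0.775 = 857 W
P_out = η·P_in = 0.653 × 857 = 560 W
n_s = 120×60/2 = 3600 rpm; n = 3600×(1−0.0591) = 3387 rpm
ω = 2π×3387/60 = 354.7 rad/s
τ = P_out/ω = 560/354.7 = 1.579 N·m
In lb·ft: 1.579/1.356 = 1.16 lb·ft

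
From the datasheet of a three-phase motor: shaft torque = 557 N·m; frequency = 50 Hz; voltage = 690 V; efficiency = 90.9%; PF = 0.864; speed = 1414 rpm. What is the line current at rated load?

ω = 2π×1414/60 = 148.1 rad/s; P_out = τω = 557 × 148.1 = 82492 W
P_in = P_out / η = 82492 / 0.909 = 90750 W
I_L = P_in / (√3·V_L·cosφ) = 90750 / (1.732 × 690 × 0.864) = 87.9 A

87.9 A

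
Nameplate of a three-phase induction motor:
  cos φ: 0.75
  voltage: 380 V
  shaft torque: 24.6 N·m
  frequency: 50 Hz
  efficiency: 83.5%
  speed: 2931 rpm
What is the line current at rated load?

ω = 2π×2931/60 = 306.9 rad/s; P_out = τω = 24.6 × 306.9 = 7550 W
P_in = P_out / η = 7550 / 0.835 = 9042 W
I_L = P_in / (√3·V_L·cosφ) = 9042 / (1.732 × 380 × 0.75) = 18.3 A

18.3 A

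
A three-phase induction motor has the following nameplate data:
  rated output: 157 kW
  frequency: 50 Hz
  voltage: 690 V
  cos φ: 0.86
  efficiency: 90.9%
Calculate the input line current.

168 A

P_out = 157 kW = 157000 W
P_in = P_out / η = 157000 / 0.909 = 172717 W
I_L = P_in / (√3·V_L·cosφ) = 172717 / (1.732 × 690 × 0.86) = 168 A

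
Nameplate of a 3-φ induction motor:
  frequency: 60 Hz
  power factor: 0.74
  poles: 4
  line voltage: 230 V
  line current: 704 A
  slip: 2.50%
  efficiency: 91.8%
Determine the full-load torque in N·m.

1040 N·m

P_in = √3·V·I·cosφ = 1.732 × 230 × 704 × 0.74 = 207530 W
P_out = η·P_in = 0.918 × 207530 = 190513 W
n_s = 120×60/4 = 1800 rpm; n = 1800×(1−0.025) = 1755 rpm
ω = 2π×1755/60 = 183.8 rad/s
τ = P_out/ω = 190513/183.8 = 1040 N·m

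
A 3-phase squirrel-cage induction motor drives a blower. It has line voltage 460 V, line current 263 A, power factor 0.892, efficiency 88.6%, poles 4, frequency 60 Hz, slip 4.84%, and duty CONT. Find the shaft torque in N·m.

923 N·m

P_in = √3·V·I·cosφ = 1.732 × 460 × 263 × 0.892 = 186907 W
P_out = η·P_in = 0.886 × 186907 = 165600 W
n_s = 120×60/4 = 1800 rpm; n = 1800×(1−0.0484) = 1713 rpm
ω = 2π×1713/60 = 179.4 rad/s
τ = P_out/ω = 165600/179.4 = 923 N·m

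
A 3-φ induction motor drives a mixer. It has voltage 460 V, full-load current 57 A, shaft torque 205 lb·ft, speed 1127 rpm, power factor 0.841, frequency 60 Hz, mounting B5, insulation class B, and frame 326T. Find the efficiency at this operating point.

85.9 %

τ = 205 lb·ft × 1.356 = 278 N·m
ω = 2π × 1127/60 = 118 rad/s; P_out = τω = 278 × 118 = 32804 W
P_in = √3·V_L·I_L·cosφ = 1.732 × 460 × 57 × 0.841 = 38192 W
η = P_out / P_in = 32804 / 38192 = 0.859 = 85.9%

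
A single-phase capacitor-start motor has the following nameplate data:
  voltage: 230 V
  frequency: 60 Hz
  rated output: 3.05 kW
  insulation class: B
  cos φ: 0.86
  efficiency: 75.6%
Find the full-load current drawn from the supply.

P_out = 3.05 kW = 3050 W
P_in = P_out / η = 3050 / 0.756 = 4034 W
I = P_in / (V·cosφ) = 4034 / (230 × 0.86) = 20.4 A

20.4 A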